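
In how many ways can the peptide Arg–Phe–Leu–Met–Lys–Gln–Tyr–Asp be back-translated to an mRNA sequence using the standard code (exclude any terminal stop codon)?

Arg: 6 codons.
Phe: 2 codons.
Leu: 6 codons.
Met: 1 codon.
Lys: 2 codons.
Gln: 2 codons.
Tyr: 2 codons.
Asp: 2 codons.
6 × 2 × 6 × 1 × 2 × 2 × 2 × 2 = 1152.

1152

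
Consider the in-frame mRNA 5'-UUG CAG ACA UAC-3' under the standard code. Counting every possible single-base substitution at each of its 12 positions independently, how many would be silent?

Codon 1 (UUG, Leu): 2 synonymous substitutions.
Codon 2 (CAG, Gln): 1 synonymous substitution.
Codon 3 (ACA, Thr): 3 synonymous substitutions.
Codon 4 (UAC, Tyr): 1 synonymous substitution.
Total: 2 + 1 + 3 + 1 = 7.

7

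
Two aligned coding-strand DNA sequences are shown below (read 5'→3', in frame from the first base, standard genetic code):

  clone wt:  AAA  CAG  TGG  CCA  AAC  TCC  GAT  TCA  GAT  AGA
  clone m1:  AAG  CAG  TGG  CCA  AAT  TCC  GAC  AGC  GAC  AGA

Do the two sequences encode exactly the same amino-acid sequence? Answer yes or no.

Codon 1: AAA Lys / AAG Lys — synonymous.
Codon 2: CAG Gln / CAG Gln — identical.
Codon 3: TGG Trp / TGG Trp — identical.
Codon 4: CCA Pro / CCA Pro — identical.
Codon 5: AAC Asn / AAT Asn — synonymous.
Codon 6: TCC Ser / TCC Ser — identical.
Codon 7: GAT Asp / GAC Asp — synonymous.
Codon 8: TCA Ser / AGC Ser — synonymous.
Codon 9: GAT Asp / GAC Asp — synonymous.
Codon 10: AGA Arg / AGA Arg — identical.
Nonsynonymous differences: 0 → same protein.

yes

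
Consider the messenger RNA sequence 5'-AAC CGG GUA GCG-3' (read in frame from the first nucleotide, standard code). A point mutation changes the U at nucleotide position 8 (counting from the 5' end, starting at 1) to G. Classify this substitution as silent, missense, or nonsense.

Position 8 falls in codon 3: GUA → Val.
After the substitution the codon is GGA → Gly.
Val ≠ Gly, so this is a missense mutation.

missense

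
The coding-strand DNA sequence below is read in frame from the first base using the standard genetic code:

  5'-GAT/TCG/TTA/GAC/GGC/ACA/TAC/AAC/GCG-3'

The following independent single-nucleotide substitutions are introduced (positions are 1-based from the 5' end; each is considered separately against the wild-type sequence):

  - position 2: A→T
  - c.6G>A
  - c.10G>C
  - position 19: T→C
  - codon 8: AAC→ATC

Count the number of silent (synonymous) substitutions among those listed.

1

Codon 1: GAT (Asp) → GTT (Val) — missense.
Codon 2: TCG (Ser) → TCA (Ser) — synonymous.
Codon 4: GAC (Asp) → CAC (His) — missense.
Codon 7: TAC (Tyr) → CAC (His) — missense.
Codon 8: AAC (Asn) → ATC (Ile) — missense.
Synonymous: 1 of 5.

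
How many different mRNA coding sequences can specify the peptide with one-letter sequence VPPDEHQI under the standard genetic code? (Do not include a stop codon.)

Val: 4 codons.
Pro: 4 codons.
Pro: 4 codons.
Asp: 2 codons.
Glu: 2 codons.
His: 2 codons.
Gln: 2 codons.
Ile: 3 codons.
4 × 4 × 4 × 2 × 2 × 2 × 2 × 3 = 3072.

3072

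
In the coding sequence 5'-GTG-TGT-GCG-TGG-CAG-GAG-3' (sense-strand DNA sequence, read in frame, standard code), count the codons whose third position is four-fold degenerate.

Codon 1 GTG (Val): third position 4-fold.
Codon 2 TGT (Cys): third position 2-fold.
Codon 3 GCG (Ala): third position 4-fold.
Codon 4 TGG (Trp): third position 1-fold.
Codon 5 CAG (Gln): third position 2-fold.
Codon 6 GAG (Glu): third position 2-fold.
Four-fold degenerate third positions: 2.

2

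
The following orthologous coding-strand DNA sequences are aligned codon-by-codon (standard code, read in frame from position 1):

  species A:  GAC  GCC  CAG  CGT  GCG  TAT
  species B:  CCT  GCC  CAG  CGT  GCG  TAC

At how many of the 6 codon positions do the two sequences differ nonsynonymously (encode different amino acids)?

Codon 1: GAC Asp / CCT Pro — nonsynonymous.
Codon 2: GCC Ala / GCC Ala — identical.
Codon 3: CAG Gln / CAG Gln — identical.
Codon 4: CGT Arg / CGT Arg — identical.
Codon 5: GCG Ala / GCG Ala — identical.
Codon 6: TAT Tyr / TAC Tyr — synonymous.
Nonsynonymous differences: 1.

1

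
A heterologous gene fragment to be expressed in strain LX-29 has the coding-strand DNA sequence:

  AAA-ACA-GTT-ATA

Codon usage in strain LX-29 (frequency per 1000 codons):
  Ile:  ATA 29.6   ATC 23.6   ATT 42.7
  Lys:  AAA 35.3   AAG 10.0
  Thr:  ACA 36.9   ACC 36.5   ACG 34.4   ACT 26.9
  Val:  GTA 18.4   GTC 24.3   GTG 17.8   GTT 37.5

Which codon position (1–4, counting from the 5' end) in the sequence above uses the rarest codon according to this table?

4

Codon 1 AAA (Lys): 35.3 per 1000.
Codon 2 ACA (Thr): 36.9 per 1000.
Codon 3 GTT (Val): 37.5 per 1000.
Codon 4 ATA (Ile): 29.6 per 1000.
Lowest frequency is 29.6 at codon 4.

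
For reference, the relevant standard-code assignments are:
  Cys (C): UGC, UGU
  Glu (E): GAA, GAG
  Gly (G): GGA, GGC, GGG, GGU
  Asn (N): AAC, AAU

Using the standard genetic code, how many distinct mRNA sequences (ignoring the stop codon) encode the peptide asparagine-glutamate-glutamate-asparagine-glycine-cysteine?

128

Asn: 2 codons.
Glu: 2 codons.
Glu: 2 codons.
Asn: 2 codons.
Gly: 4 codons.
Cys: 2 codons.
2 × 2 × 2 × 2 × 4 × 2 = 128.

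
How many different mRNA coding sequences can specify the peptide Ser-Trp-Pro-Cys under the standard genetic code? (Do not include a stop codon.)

48

Ser: 6 codons.
Trp: 1 codon.
Pro: 4 codons.
Cys: 2 codons.
6 × 1 × 4 × 2 = 48.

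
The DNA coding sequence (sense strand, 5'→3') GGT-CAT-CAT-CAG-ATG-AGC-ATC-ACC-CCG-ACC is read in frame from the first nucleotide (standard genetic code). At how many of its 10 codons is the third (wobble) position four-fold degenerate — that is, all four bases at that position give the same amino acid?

Codon 1 GGT (Gly): third position 4-fold.
Codon 2 CAT (His): third position 2-fold.
Codon 3 CAT (His): third position 2-fold.
Codon 4 CAG (Gln): third position 2-fold.
Codon 5 ATG (Met): third position 1-fold.
Codon 6 AGC (Ser): third position 2-fold.
Codon 7 ATC (Ile): third position 3-fold.
Codon 8 ACC (Thr): third position 4-fold.
Codon 9 CCG (Pro): third position 4-fold.
Codon 10 ACC (Thr): third position 4-fold.
Four-fold degenerate third positions: 4.

4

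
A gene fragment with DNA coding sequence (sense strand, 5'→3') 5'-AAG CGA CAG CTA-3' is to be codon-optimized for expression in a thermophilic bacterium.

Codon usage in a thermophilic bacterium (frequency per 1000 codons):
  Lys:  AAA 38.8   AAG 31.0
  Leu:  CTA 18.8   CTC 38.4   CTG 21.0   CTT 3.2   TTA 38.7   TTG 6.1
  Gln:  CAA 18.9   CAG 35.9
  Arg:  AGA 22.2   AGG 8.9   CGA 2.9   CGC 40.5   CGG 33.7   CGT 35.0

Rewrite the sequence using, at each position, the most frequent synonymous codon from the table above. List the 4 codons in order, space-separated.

AAA CGC CAG TTA

Codon 1 (Lys): best is AAA at 38.8.
Codon 2 (Arg): best is CGC at 40.5.
Codon 3 (Gln): best is CAG at 35.9.
Codon 4 (Leu): best is TTA at 38.7.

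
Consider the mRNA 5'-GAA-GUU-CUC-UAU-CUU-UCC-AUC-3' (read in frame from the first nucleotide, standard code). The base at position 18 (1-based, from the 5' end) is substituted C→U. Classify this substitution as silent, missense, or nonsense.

silent

Position 18 falls in codon 6: UCC → Ser.
After the substitution the codon is UCU → Ser.
Both encode Ser, so the change is synonymous.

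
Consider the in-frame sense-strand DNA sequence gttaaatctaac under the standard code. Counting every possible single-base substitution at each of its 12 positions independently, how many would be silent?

Codon 1 (GTT, Val): 3 synonymous substitutions.
Codon 2 (AAA, Lys): 1 synonymous substitution.
Codon 3 (TCT, Ser): 3 synonymous substitutions.
Codon 4 (AAC, Asn): 1 synonymous substitution.
Total: 3 + 1 + 3 + 1 = 8.

8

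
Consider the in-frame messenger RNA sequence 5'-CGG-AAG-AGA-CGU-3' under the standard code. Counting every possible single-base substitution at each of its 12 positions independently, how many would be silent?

10

Codon 1 (CGG, Arg): 4 synonymous substitutions.
Codon 2 (AAG, Lys): 1 synonymous substitution.
Codon 3 (AGA, Arg): 2 synonymous substitutions.
Codon 4 (CGU, Arg): 3 synonymous substitutions.
Total: 4 + 1 + 2 + 3 = 10.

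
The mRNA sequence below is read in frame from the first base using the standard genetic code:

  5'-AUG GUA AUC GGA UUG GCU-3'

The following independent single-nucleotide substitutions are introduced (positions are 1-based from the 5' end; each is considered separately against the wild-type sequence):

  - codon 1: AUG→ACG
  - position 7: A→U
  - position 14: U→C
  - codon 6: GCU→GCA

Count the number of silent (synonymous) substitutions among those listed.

1

Codon 1: AUG (Met) → ACG (Thr) — missense.
Codon 3: AUC (Ile) → UUC (Phe) — missense.
Codon 5: UUG (Leu) → UCG (Ser) — missense.
Codon 6: GCU (Ala) → GCA (Ala) — synonymous.
Synonymous: 1 of 4.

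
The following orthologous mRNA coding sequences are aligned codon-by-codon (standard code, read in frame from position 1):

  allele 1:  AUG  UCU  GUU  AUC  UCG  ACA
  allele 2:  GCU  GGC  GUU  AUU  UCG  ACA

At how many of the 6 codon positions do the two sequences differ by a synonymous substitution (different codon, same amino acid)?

Codon 1: AUG Met / GCU Ala — nonsynonymous.
Codon 2: UCU Ser / GGC Gly — nonsynonymous.
Codon 3: GUU Val / GUU Val — identical.
Codon 4: AUC Ile / AUU Ile — synonymous.
Codon 5: UCG Ser / UCG Ser — identical.
Codon 6: ACA Thr / ACA Thr — identical.
Synonymous differences: 1.

1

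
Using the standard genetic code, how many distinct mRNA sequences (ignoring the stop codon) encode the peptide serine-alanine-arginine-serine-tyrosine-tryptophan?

Ser: 6 codons.
Ala: 4 codons.
Arg: 6 codons.
Ser: 6 codons.
Tyr: 2 codons.
Trp: 1 codon.
6 × 4 × 6 × 6 × 2 × 1 = 1728.

1728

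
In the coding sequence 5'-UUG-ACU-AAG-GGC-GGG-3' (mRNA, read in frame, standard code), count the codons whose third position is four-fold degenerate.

Codon 1 UUG (Leu): third position 2-fold.
Codon 2 ACU (Thr): third position 4-fold.
Codon 3 AAG (Lys): third position 2-fold.
Codon 4 GGC (Gly): third position 4-fold.
Codon 5 GGG (Gly): third position 4-fold.
Four-fold degenerate third positions: 3.

3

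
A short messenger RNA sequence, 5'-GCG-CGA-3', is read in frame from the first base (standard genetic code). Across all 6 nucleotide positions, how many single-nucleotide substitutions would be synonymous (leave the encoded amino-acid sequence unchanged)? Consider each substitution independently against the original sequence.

7

Codon 1 (GCG, Ala): 3 synonymous substitutions.
Codon 2 (CGA, Arg): 4 synonymous substitutions.
Total: 3 + 4 = 7.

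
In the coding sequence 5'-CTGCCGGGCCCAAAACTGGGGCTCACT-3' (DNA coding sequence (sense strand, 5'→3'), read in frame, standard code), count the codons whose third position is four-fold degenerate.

Codon 1 CTG (Leu): third position 4-fold.
Codon 2 CCG (Pro): third position 4-fold.
Codon 3 GGC (Gly): third position 4-fold.
Codon 4 CCA (Pro): third position 4-fold.
Codon 5 AAA (Lys): third position 2-fold.
Codon 6 CTG (Leu): third position 4-fold.
Codon 7 GGG (Gly): third position 4-fold.
Codon 8 CTC (Leu): third position 4-fold.
Codon 9 ACT (Thr): third position 4-fold.
Four-fold degenerate third positions: 8.

8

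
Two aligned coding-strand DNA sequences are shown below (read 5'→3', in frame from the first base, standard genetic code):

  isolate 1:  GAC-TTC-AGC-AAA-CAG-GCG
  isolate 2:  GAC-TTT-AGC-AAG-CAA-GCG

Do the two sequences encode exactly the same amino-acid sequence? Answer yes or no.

yes

Codon 1: GAC Asp / GAC Asp — identical.
Codon 2: TTC Phe / TTT Phe — synonymous.
Codon 3: AGC Ser / AGC Ser — identical.
Codon 4: AAA Lys / AAG Lys — synonymous.
Codon 5: CAG Gln / CAA Gln — synonymous.
Codon 6: GCG Ala / GCG Ala — identical.
Nonsynonymous differences: 0 → same protein.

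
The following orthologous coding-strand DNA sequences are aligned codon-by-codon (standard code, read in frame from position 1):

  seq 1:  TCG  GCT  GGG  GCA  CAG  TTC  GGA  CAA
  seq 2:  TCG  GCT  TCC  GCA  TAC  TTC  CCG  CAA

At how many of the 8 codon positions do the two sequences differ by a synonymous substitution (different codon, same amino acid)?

Codon 1: TCG Ser / TCG Ser — identical.
Codon 2: GCT Ala / GCT Ala — identical.
Codon 3: GGG Gly / TCC Ser — nonsynonymous.
Codon 4: GCA Ala / GCA Ala — identical.
Codon 5: CAG Gln / TAC Tyr — nonsynonymous.
Codon 6: TTC Phe / TTC Phe — identical.
Codon 7: GGA Gly / CCG Pro — nonsynonymous.
Codon 8: CAA Gln / CAA Gln — identical.
Synonymous differences: 0.

0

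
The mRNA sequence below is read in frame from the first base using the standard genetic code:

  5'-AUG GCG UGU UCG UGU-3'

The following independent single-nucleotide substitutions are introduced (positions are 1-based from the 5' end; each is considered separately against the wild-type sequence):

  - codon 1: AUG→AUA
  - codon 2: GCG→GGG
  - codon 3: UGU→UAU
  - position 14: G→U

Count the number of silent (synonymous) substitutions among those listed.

Codon 1: AUG (Met) → AUA (Ile) — missense.
Codon 2: GCG (Ala) → GGG (Gly) — missense.
Codon 3: UGU (Cys) → UAU (Tyr) — missense.
Codon 5: UGU (Cys) → UUU (Phe) — missense.
Synonymous: 0 of 4.

0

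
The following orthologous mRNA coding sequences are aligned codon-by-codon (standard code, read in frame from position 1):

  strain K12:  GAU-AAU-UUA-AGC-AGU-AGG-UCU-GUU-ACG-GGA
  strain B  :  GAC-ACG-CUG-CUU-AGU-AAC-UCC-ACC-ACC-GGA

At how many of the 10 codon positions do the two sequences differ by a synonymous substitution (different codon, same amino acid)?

Codon 1: GAU Asp / GAC Asp — synonymous.
Codon 2: AAU Asn / ACG Thr — nonsynonymous.
Codon 3: UUA Leu / CUG Leu — synonymous.
Codon 4: AGC Ser / CUU Leu — nonsynonymous.
Codon 5: AGU Ser / AGU Ser — identical.
Codon 6: AGG Arg / AAC Asn — nonsynonymous.
Codon 7: UCU Ser / UCC Ser — synonymous.
Codon 8: GUU Val / ACC Thr — nonsynonymous.
Codon 9: ACG Thr / ACC Thr — synonymous.
Codon 10: GGA Gly / GGA Gly — identical.
Synonymous differences: 4.

4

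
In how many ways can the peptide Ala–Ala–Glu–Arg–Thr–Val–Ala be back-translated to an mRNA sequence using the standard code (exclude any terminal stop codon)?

12288

Ala: 4 codons.
Ala: 4 codons.
Glu: 2 codons.
Arg: 6 codons.
Thr: 4 codons.
Val: 4 codons.
Ala: 4 codons.
4 × 4 × 2 × 6 × 4 × 4 × 4 = 12288.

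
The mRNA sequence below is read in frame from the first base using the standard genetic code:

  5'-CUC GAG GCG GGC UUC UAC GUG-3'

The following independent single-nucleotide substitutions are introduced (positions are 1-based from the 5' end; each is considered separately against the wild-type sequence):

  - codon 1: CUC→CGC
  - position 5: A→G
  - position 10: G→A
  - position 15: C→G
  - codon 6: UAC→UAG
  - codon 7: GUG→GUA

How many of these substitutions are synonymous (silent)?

Codon 1: CUC (Leu) → CGC (Arg) — missense.
Codon 2: GAG (Glu) → GGG (Gly) — missense.
Codon 4: GGC (Gly) → AGC (Ser) — missense.
Codon 5: UUC (Phe) → UUG (Leu) — missense.
Codon 6: UAC (Tyr) → UAG (Stop) — nonsense.
Codon 7: GUG (Val) → GUA (Val) — synonymous.
Synonymous: 1 of 6.

1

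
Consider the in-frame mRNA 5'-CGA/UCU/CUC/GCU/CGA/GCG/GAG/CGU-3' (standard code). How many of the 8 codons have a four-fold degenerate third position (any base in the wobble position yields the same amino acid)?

7

Codon 1 CGA (Arg): third position 4-fold.
Codon 2 UCU (Ser): third position 4-fold.
Codon 3 CUC (Leu): third position 4-fold.
Codon 4 GCU (Ala): third position 4-fold.
Codon 5 CGA (Arg): third position 4-fold.
Codon 6 GCG (Ala): third position 4-fold.
Codon 7 GAG (Glu): third position 2-fold.
Codon 8 CGU (Arg): third position 4-fold.
Four-fold degenerate third positions: 7.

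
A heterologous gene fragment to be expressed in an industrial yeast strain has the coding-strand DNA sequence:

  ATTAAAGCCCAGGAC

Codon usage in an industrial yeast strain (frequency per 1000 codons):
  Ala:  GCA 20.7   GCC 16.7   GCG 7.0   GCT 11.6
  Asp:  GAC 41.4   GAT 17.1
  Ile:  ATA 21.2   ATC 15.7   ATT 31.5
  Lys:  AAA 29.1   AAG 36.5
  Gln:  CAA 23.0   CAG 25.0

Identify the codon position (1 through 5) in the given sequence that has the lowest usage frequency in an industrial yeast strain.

Codon 1 ATT (Ile): 31.5 per 1000.
Codon 2 AAA (Lys): 29.1 per 1000.
Codon 3 GCC (Ala): 16.7 per 1000.
Codon 4 CAG (Gln): 25.0 per 1000.
Codon 5 GAC (Asp): 41.4 per 1000.
Lowest frequency is 16.7 at codon 3.

3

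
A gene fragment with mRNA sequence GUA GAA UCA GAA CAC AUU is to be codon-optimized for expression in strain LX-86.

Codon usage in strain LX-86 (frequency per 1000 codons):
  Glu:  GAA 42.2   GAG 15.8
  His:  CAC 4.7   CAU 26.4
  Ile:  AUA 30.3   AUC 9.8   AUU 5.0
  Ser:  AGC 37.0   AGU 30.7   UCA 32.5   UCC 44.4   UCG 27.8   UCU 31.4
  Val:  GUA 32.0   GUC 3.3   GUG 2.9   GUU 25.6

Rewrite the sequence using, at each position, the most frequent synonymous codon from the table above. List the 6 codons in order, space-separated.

Codon 1 (Val): best is GUA at 32.0.
Codon 2 (Glu): best is GAA at 42.2.
Codon 3 (Ser): best is UCC at 44.4.
Codon 4 (Glu): best is GAA at 42.2.
Codon 5 (His): best is CAU at 26.4.
Codon 6 (Ile): best is AUA at 30.3.

GUA GAA UCC GAA CAU AUA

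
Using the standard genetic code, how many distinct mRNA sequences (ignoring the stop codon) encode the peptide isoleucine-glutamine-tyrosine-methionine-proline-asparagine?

Ile: 3 codons.
Gln: 2 codons.
Tyr: 2 codons.
Met: 1 codon.
Pro: 4 codons.
Asn: 2 codons.
3 × 2 × 2 × 1 × 4 × 2 = 96.

96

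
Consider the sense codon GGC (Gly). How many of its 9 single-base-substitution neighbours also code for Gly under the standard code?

3

Position 1: none → 0 synonymous.
Position 2: none → 0 synonymous.
Position 3: GGU, GGA, GGG → 3 synonymous.
Total: 0 + 0 + 3 = 3.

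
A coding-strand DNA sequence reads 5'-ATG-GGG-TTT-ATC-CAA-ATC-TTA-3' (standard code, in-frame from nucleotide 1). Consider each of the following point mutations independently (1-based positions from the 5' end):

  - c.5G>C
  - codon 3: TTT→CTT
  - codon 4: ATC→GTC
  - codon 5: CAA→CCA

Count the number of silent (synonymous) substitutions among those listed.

Codon 2: GGG (Gly) → GCG (Ala) — missense.
Codon 3: TTT (Phe) → CTT (Leu) — missense.
Codon 4: ATC (Ile) → GTC (Val) — missense.
Codon 5: CAA (Gln) → CCA (Pro) — missense.
Synonymous: 0 of 4.

0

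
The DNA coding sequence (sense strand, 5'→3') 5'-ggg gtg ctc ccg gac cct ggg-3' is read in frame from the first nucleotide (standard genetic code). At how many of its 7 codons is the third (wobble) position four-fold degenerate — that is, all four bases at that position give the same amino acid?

6

Codon 1 GGG (Gly): third position 4-fold.
Codon 2 GTG (Val): third position 4-fold.
Codon 3 CTC (Leu): third position 4-fold.
Codon 4 CCG (Pro): third position 4-fold.
Codon 5 GAC (Asp): third position 2-fold.
Codon 6 CCT (Pro): third position 4-fold.
Codon 7 GGG (Gly): third position 4-fold.
Four-fold degenerate third positions: 6.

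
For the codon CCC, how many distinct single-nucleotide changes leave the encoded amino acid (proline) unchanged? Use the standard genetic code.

3

Position 1: none → 0 synonymous.
Position 2: none → 0 synonymous.
Position 3: CCT, CCA, CCG → 3 synonymous.
Total: 0 + 0 + 3 = 3.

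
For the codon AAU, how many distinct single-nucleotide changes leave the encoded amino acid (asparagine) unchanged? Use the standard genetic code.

1

Position 1: none → 0 synonymous.
Position 2: none → 0 synonymous.
Position 3: AAC → 1 synonymous.
Total: 0 + 0 + 1 = 1.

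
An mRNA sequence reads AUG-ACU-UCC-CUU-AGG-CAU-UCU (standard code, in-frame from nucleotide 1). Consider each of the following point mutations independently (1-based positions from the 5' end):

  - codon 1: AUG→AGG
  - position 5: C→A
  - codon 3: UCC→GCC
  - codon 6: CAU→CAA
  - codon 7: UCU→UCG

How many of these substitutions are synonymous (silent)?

1

Codon 1: AUG (Met) → AGG (Arg) — missense.
Codon 2: ACU (Thr) → AAU (Asn) — missense.
Codon 3: UCC (Ser) → GCC (Ala) — missense.
Codon 6: CAU (His) → CAA (Gln) — missense.
Codon 7: UCU (Ser) → UCG (Ser) — synonymous.
Synonymous: 1 of 5.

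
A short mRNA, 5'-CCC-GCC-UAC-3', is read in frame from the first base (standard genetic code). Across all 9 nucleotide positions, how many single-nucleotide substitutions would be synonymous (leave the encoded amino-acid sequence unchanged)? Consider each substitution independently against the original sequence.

Codon 1 (CCC, Pro): 3 synonymous substitutions.
Codon 2 (GCC, Ala): 3 synonymous substitutions.
Codon 3 (UAC, Tyr): 1 synonymous substitution.
Total: 3 + 3 + 1 = 7.

7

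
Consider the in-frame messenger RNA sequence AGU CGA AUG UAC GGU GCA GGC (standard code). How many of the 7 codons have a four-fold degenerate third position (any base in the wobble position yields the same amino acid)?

4

Codon 1 AGU (Ser): third position 2-fold.
Codon 2 CGA (Arg): third position 4-fold.
Codon 3 AUG (Met): third position 1-fold.
Codon 4 UAC (Tyr): third position 2-fold.
Codon 5 GGU (Gly): third position 4-fold.
Codon 6 GCA (Ala): third position 4-fold.
Codon 7 GGC (Gly): third position 4-fold.
Four-fold degenerate third positions: 4.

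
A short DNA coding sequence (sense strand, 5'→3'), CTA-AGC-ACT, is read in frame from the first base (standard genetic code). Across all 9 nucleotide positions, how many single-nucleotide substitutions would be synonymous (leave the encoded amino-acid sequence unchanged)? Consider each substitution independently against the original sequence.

Codon 1 (CTA, Leu): 4 synonymous substitutions.
Codon 2 (AGC, Ser): 1 synonymous substitution.
Codon 3 (ACT, Thr): 3 synonymous substitutions.
Total: 4 + 1 + 3 = 8.

8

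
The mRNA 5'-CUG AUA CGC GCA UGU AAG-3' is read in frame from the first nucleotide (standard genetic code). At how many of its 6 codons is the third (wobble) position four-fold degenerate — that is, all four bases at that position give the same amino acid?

Codon 1 CUG (Leu): third position 4-fold.
Codon 2 AUA (Ile): third position 3-fold.
Codon 3 CGC (Arg): third position 4-fold.
Codon 4 GCA (Ala): third position 4-fold.
Codon 5 UGU (Cys): third position 2-fold.
Codon 6 AAG (Lys): third position 2-fold.
Four-fold degenerate third positions: 3.

3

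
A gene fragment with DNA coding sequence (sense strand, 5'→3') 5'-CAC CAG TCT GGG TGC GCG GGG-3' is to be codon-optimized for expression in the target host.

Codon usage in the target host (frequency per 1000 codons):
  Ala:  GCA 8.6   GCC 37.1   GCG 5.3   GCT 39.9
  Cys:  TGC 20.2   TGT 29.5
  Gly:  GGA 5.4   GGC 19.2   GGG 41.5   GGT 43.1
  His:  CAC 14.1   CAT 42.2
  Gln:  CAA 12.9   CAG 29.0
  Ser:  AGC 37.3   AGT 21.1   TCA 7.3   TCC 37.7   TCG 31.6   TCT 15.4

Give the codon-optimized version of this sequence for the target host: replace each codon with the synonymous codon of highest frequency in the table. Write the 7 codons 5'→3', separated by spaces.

Codon 1 (His): best is CAT at 42.2.
Codon 2 (Gln): best is CAG at 29.0.
Codon 3 (Ser): best is TCC at 37.7.
Codon 4 (Gly): best is GGT at 43.1.
Codon 5 (Cys): best is TGT at 29.5.
Codon 6 (Ala): best is GCT at 39.9.
Codon 7 (Gly): best is GGT at 43.1.

CAT CAG TCC GGT TGT GCT GGT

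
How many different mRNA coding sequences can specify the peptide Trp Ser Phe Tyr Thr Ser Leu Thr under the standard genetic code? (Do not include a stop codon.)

Trp: 1 codon.
Ser: 6 codons.
Phe: 2 codons.
Tyr: 2 codons.
Thr: 4 codons.
Ser: 6 codons.
Leu: 6 codons.
Thr: 4 codons.
1 × 6 × 2 × 2 × 4 × 6 × 6 × 4 = 13824.

13824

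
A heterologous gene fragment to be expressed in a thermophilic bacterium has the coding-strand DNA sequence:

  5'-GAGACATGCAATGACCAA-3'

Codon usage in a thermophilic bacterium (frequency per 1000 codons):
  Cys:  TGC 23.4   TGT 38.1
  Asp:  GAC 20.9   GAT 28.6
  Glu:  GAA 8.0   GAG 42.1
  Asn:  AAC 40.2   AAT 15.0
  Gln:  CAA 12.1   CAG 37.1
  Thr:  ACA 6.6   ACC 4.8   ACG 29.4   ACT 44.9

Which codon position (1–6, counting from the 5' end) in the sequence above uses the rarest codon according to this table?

2

Codon 1 GAG (Glu): 42.1 per 1000.
Codon 2 ACA (Thr): 6.6 per 1000.
Codon 3 TGC (Cys): 23.4 per 1000.
Codon 4 AAT (Asn): 15.0 per 1000.
Codon 5 GAC (Asp): 20.9 per 1000.
Codon 6 CAA (Gln): 12.1 per 1000.
Lowest frequency is 6.6 at codon 2.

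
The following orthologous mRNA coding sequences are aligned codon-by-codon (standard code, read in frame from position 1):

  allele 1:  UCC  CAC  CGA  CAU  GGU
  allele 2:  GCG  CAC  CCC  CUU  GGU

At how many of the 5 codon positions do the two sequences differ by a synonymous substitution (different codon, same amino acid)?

Codon 1: UCC Ser / GCG Ala — nonsynonymous.
Codon 2: CAC His / CAC His — identical.
Codon 3: CGA Arg / CCC Pro — nonsynonymous.
Codon 4: CAU His / CUU Leu — nonsynonymous.
Codon 5: GGU Gly / GGU Gly — identical.
Synonymous differences: 0.

0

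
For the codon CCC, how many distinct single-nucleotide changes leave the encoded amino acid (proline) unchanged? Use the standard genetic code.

Position 1: none → 0 synonymous.
Position 2: none → 0 synonymous.
Position 3: CCU, CCA, CCG → 3 synonymous.
Total: 0 + 0 + 3 = 3.

3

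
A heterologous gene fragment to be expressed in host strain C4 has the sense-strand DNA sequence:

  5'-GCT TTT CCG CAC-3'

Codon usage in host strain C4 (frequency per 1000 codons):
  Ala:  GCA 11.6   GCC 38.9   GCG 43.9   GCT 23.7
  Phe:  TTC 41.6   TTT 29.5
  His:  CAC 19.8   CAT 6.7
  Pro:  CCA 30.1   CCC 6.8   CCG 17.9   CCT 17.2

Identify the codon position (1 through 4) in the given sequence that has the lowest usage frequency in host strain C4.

Codon 1 GCT (Ala): 23.7 per 1000.
Codon 2 TTT (Phe): 29.5 per 1000.
Codon 3 CCG (Pro): 17.9 per 1000.
Codon 4 CAC (His): 19.8 per 1000.
Lowest frequency is 17.9 at codon 3.

3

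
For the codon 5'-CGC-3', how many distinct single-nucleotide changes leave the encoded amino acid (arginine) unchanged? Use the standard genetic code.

3

Position 1: none → 0 synonymous.
Position 2: none → 0 synonymous.
Position 3: CGU, CGA, CGG → 3 synonymous.
Total: 0 + 0 + 3 = 3.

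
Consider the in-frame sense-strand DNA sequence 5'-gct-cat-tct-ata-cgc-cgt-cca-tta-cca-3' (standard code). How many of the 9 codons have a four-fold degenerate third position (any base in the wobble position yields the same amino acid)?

Codon 1 GCT (Ala): third position 4-fold.
Codon 2 CAT (His): third position 2-fold.
Codon 3 TCT (Ser): third position 4-fold.
Codon 4 ATA (Ile): third position 3-fold.
Codon 5 CGC (Arg): third position 4-fold.
Codon 6 CGT (Arg): third position 4-fold.
Codon 7 CCA (Pro): third position 4-fold.
Codon 8 TTA (Leu): third position 2-fold.
Codon 9 CCA (Pro): third position 4-fold.
Four-fold degenerate third positions: 6.

6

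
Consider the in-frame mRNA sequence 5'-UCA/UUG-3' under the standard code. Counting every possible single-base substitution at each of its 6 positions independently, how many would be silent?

5

Codon 1 (UCA, Ser): 3 synonymous substitutions.
Codon 2 (UUG, Leu): 2 synonymous substitutions.
Total: 3 + 2 = 5.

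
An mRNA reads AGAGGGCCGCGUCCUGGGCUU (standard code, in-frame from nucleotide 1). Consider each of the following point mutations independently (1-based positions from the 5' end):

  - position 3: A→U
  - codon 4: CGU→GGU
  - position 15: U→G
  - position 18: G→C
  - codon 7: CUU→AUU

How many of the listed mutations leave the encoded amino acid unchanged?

Codon 1: AGA (Arg) → AGU (Ser) — missense.
Codon 4: CGU (Arg) → GGU (Gly) — missense.
Codon 5: CCU (Pro) → CCG (Pro) — synonymous.
Codon 6: GGG (Gly) → GGC (Gly) — synonymous.
Codon 7: CUU (Leu) → AUU (Ile) — missense.
Synonymous: 2 of 5.

2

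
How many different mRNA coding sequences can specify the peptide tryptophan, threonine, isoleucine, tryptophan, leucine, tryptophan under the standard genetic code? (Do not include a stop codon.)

Trp: 1 codon.
Thr: 4 codons.
Ile: 3 codons.
Trp: 1 codon.
Leu: 6 codons.
Trp: 1 codon.
1 × 4 × 3 × 1 × 6 × 1 = 72.

72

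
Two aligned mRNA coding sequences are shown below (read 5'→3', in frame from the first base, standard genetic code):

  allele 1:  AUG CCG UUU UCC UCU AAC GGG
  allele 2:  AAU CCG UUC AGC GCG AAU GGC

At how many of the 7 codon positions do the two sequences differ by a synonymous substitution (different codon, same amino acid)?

4

Codon 1: AUG Met / AAU Asn — nonsynonymous.
Codon 2: CCG Pro / CCG Pro — identical.
Codon 3: UUU Phe / UUC Phe — synonymous.
Codon 4: UCC Ser / AGC Ser — synonymous.
Codon 5: UCU Ser / GCG Ala — nonsynonymous.
Codon 6: AAC Asn / AAU Asn — synonymous.
Codon 7: GGG Gly / GGC Gly — synonymous.
Synonymous differences: 4.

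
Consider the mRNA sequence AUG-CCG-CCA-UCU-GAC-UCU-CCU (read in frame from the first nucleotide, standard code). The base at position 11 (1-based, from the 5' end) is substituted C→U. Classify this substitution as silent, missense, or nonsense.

missense

Position 11 falls in codon 4: UCU → Ser.
After the substitution the codon is UUU → Phe.
Ser ≠ Phe, so this is a missense mutation.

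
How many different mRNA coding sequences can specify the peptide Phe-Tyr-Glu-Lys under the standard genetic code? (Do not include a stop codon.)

16

Phe: 2 codons.
Tyr: 2 codons.
Glu: 2 codons.
Lys: 2 codons.
2 × 2 × 2 × 2 = 16.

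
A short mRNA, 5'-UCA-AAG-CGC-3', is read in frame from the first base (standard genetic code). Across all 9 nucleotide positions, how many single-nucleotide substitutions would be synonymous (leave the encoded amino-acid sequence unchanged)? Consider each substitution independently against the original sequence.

Codon 1 (UCA, Ser): 3 synonymous substitutions.
Codon 2 (AAG, Lys): 1 synonymous substitution.
Codon 3 (CGC, Arg): 3 synonymous substitutions.
Total: 3 + 1 + 3 = 7.

7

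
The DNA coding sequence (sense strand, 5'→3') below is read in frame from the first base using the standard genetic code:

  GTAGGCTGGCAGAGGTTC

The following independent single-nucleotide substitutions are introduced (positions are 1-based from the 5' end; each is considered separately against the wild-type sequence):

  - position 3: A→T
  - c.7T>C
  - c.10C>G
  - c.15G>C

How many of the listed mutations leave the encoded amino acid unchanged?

1

Codon 1: GTA (Val) → GTT (Val) — synonymous.
Codon 3: TGG (Trp) → CGG (Arg) — missense.
Codon 4: CAG (Gln) → GAG (Glu) — missense.
Codon 5: AGG (Arg) → AGC (Ser) — missense.
Synonymous: 1 of 4.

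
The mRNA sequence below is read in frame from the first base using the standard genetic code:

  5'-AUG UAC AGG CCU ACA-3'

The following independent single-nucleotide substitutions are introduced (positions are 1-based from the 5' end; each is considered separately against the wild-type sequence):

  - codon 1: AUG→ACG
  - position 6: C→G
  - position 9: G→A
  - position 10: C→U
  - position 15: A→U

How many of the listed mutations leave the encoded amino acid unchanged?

Codon 1: AUG (Met) → ACG (Thr) — missense.
Codon 2: UAC (Tyr) → UAG (Stop) — nonsense.
Codon 3: AGG (Arg) → AGA (Arg) — synonymous.
Codon 4: CCU (Pro) → UCU (Ser) — missense.
Codon 5: ACA (Thr) → ACU (Thr) — synonymous.
Synonymous: 2 of 5.

2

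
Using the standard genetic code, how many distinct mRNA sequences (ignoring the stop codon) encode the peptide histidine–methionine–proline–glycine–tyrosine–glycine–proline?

1024

His: 2 codons.
Met: 1 codon.
Pro: 4 codons.
Gly: 4 codons.
Tyr: 2 codons.
Gly: 4 codons.
Pro: 4 codons.
2 × 1 × 4 × 4 × 2 × 4 × 4 = 1024.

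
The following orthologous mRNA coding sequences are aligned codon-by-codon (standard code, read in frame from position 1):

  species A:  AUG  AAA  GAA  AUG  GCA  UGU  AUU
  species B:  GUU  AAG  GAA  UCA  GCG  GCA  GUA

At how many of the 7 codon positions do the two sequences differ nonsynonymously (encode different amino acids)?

4

Codon 1: AUG Met / GUU Val — nonsynonymous.
Codon 2: AAA Lys / AAG Lys — synonymous.
Codon 3: GAA Glu / GAA Glu — identical.
Codon 4: AUG Met / UCA Ser — nonsynonymous.
Codon 5: GCA Ala / GCG Ala — synonymous.
Codon 6: UGU Cys / GCA Ala — nonsynonymous.
Codon 7: AUU Ile / GUA Val — nonsynonymous.
Nonsynonymous differences: 4.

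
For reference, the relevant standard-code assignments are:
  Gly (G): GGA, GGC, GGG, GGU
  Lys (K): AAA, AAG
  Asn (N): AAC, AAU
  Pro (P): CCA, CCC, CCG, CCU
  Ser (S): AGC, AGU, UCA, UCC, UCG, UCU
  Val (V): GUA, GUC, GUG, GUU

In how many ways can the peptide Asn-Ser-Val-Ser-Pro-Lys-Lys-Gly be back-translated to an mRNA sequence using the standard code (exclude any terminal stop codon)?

Asn: 2 codons.
Ser: 6 codons.
Val: 4 codons.
Ser: 6 codons.
Pro: 4 codons.
Lys: 2 codons.
Lys: 2 codons.
Gly: 4 codons.
2 × 6 × 4 × 6 × 4 × 2 × 2 × 4 = 18432.

18432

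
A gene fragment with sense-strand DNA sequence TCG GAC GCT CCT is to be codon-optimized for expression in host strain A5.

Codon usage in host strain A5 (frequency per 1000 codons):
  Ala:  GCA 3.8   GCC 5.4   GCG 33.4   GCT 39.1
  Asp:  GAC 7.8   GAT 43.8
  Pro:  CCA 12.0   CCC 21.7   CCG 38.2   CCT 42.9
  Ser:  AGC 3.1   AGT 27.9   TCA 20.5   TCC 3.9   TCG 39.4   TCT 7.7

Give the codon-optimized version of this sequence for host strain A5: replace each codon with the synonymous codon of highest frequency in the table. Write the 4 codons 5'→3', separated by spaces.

TCG GAT GCT CCT

Codon 1 (Ser): best is TCG at 39.4.
Codon 2 (Asp): best is GAT at 43.8.
Codon 3 (Ala): best is GCT at 39.1.
Codon 4 (Pro): best is CCT at 42.9.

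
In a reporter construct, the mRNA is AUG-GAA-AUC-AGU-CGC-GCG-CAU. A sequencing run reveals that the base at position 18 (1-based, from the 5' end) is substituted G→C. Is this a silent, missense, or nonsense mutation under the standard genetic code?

Position 18 falls in codon 6: GCG → Ala.
After the substitution the codon is GCC → Ala.
Both encode Ala, so the change is synonymous.

silent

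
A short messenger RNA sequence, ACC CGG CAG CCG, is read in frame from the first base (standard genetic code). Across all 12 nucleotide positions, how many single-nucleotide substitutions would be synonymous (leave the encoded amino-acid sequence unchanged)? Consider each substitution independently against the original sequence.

Codon 1 (ACC, Thr): 3 synonymous substitutions.
Codon 2 (CGG, Arg): 4 synonymous substitutions.
Codon 3 (CAG, Gln): 1 synonymous substitution.
Codon 4 (CCG, Pro): 3 synonymous substitutions.
Total: 3 + 4 + 1 + 3 = 11.

11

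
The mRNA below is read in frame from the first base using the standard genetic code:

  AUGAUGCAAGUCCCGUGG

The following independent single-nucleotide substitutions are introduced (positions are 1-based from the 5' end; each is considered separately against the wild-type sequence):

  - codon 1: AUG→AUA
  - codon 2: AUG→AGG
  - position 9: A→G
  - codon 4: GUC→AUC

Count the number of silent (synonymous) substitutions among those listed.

Codon 1: AUG (Met) → AUA (Ile) — missense.
Codon 2: AUG (Met) → AGG (Arg) — missense.
Codon 3: CAA (Gln) → CAG (Gln) — synonymous.
Codon 4: GUC (Val) → AUC (Ile) — missense.
Synonymous: 1 of 4.

1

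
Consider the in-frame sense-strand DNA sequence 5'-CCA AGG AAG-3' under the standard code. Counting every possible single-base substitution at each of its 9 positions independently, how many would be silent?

6

Codon 1 (CCA, Pro): 3 synonymous substitutions.
Codon 2 (AGG, Arg): 2 synonymous substitutions.
Codon 3 (AAG, Lys): 1 synonymous substitution.
Total: 3 + 2 + 1 = 6.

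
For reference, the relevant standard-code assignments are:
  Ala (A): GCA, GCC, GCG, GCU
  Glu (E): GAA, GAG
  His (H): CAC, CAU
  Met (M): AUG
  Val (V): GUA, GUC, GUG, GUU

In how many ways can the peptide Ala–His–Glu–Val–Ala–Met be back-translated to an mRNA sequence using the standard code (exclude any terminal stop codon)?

256

Ala: 4 codons.
His: 2 codons.
Glu: 2 codons.
Val: 4 codons.
Ala: 4 codons.
Met: 1 codon.
4 × 2 × 2 × 4 × 4 × 1 = 256.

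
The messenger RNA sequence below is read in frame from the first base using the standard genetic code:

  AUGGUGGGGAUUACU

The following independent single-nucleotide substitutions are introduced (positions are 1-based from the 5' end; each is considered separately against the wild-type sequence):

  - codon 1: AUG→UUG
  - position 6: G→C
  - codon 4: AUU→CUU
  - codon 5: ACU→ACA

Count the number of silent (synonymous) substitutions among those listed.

2

Codon 1: AUG (Met) → UUG (Leu) — missense.
Codon 2: GUG (Val) → GUC (Val) — synonymous.
Codon 4: AUU (Ile) → CUU (Leu) — missense.
Codon 5: ACU (Thr) → ACA (Thr) — synonymous.
Synonymous: 2 of 4.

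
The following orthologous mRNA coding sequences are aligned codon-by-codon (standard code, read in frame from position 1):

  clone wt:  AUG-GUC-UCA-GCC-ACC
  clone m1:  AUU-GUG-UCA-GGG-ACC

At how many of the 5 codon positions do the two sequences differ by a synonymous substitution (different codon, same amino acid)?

1

Codon 1: AUG Met / AUU Ile — nonsynonymous.
Codon 2: GUC Val / GUG Val — synonymous.
Codon 3: UCA Ser / UCA Ser — identical.
Codon 4: GCC Ala / GGG Gly — nonsynonymous.
Codon 5: ACC Thr / ACC Thr — identical.
Synonymous differences: 1.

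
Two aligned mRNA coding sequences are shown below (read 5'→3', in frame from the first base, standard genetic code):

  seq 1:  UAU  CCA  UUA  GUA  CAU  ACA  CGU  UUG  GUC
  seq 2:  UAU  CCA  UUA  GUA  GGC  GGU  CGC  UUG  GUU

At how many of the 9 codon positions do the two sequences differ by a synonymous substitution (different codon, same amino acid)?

2

Codon 1: UAU Tyr / UAU Tyr — identical.
Codon 2: CCA Pro / CCA Pro — identical.
Codon 3: UUA Leu / UUA Leu — identical.
Codon 4: GUA Val / GUA Val — identical.
Codon 5: CAU His / GGC Gly — nonsynonymous.
Codon 6: ACA Thr / GGU Gly — nonsynonymous.
Codon 7: CGU Arg / CGC Arg — synonymous.
Codon 8: UUG Leu / UUG Leu — identical.
Codon 9: GUC Val / GUU Val — synonymous.
Synonymous differences: 2.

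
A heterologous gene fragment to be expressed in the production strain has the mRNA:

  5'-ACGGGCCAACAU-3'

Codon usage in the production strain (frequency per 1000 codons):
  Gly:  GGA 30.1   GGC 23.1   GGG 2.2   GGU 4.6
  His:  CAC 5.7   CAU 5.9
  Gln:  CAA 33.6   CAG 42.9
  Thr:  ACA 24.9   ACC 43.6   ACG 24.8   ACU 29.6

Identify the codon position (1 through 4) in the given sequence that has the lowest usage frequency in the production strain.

4

Codon 1 ACG (Thr): 24.8 per 1000.
Codon 2 GGC (Gly): 23.1 per 1000.
Codon 3 CAA (Gln): 33.6 per 1000.
Codon 4 CAU (His): 5.9 per 1000.
Lowest frequency is 5.9 at codon 4.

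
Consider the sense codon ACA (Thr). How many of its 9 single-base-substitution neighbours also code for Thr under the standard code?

Position 1: none → 0 synonymous.
Position 2: none → 0 synonymous.
Position 3: ACU, ACC, ACG → 3 synonymous.
Total: 0 + 0 + 3 = 3.

3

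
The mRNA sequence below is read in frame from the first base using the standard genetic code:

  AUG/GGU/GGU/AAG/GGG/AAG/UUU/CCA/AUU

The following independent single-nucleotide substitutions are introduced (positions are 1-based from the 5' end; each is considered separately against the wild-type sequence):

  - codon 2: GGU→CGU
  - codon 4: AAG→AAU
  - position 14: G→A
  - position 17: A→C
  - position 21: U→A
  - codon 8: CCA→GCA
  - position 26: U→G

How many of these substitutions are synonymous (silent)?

0

Codon 2: GGU (Gly) → CGU (Arg) — missense.
Codon 4: AAG (Lys) → AAU (Asn) — missense.
Codon 5: GGG (Gly) → GAG (Glu) — missense.
Codon 6: AAG (Lys) → ACG (Thr) — missense.
Codon 7: UUU (Phe) → UUA (Leu) — missense.
Codon 8: CCA (Pro) → GCA (Ala) — missense.
Codon 9: AUU (Ile) → AGU (Ser) — missense.
Synonymous: 0 of 7.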